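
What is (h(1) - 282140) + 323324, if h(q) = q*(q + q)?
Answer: 41186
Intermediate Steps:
h(q) = 2*q² (h(q) = q*(2*q) = 2*q²)
(h(1) - 282140) + 323324 = (2*1² - 282140) + 323324 = (2*1 - 282140) + 323324 = (2 - 282140) + 323324 = -282138 + 323324 = 41186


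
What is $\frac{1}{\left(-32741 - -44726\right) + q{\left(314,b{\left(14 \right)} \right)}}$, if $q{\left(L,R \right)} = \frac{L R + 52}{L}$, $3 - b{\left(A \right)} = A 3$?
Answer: $\frac{157}{1875548} \approx 8.3709 \cdot 10^{-5}$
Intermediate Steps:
$b{\left(A \right)} = 3 - 3 A$ ($b{\left(A \right)} = 3 - A 3 = 3 - 3 A$)
$q{\left(L,R \right)} = \frac{52 + L R}{L}$
$\frac{1}{\left(-32741 - -44726\right) + q{\left(314,b{\left(14 \right)} \right)}} = \frac{1}{\left(-32741 - -44726\right) + \left(\left(3 - 42\right) + \frac{52}{314}\right)} = \frac{1}{\left(-32741 + 44726\right) + \left(\left(3 - 42\right) + 52 \cdot \frac{1}{314}\right)} = \frac{1}{11985 + \left(-39 + \frac{26}{157}\right)} = \frac{1}{11985 - \frac{6097}{157}} = \frac{1}{\frac{1875548}{157}} = \frac{157}{1875548}$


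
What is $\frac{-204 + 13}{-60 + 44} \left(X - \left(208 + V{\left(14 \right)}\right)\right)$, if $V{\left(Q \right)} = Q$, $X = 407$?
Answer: $\frac{35335}{16} \approx 2208.4$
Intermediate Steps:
$\frac{-204 + 13}{-60 + 44} \left(X - \left(208 + V{\left(14 \right)}\right)\right) = \frac{-204 + 13}{-60 + 44} \left(407 - 222\right) = - \frac{191}{-16} \left(407 - 222\right) = \left(-191\right) \left(- \frac{1}{16}\right) \left(407 - 222\right) = \frac{191}{16} \cdot 185 = \frac{35335}{16}$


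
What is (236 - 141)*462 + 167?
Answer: 44057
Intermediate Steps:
(236 - 141)*462 + 167 = 95*462 + 167 = 43890 + 167 = 44057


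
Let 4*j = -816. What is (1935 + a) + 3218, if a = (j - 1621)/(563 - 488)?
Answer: 15386/3 ≈ 5128.7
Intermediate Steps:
j = -204 (j = (1/4)*(-816) = -204)
a = -73/3 (a = (-204 - 1621)/(563 - 488) = -1825/75 = -1825*1/75 = -73/3 ≈ -24.333)
(1935 + a) + 3218 = (1935 - 73/3) + 3218 = 5732/3 + 3218 = 15386/3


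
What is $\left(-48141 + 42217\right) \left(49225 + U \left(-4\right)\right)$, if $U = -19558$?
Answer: $-755055268$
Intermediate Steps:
$\left(-48141 + 42217\right) \left(49225 + U \left(-4\right)\right) = \left(-48141 + 42217\right) \left(49225 - -78232\right) = - 5924 \left(49225 + 78232\right) = \left(-5924\right) 127457 = -755055268$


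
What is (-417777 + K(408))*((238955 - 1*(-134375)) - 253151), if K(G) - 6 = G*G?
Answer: -30201823953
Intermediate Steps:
K(G) = 6 + G² (K(G) = 6 + G*G = 6 + G²)
(-417777 + K(408))*((238955 - 1*(-134375)) - 253151) = (-417777 + (6 + 408²))*((238955 - 1*(-134375)) - 253151) = (-417777 + (6 + 166464))*((238955 + 134375) - 253151) = (-417777 + 166470)*(373330 - 253151) = -251307*120179 = -30201823953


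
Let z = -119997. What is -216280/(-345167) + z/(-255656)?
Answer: 96712284179/88244014552 ≈ 1.0960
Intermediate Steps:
-216280/(-345167) + z/(-255656) = -216280/(-345167) - 119997/(-255656) = -216280*(-1/345167) - 119997*(-1/255656) = 216280/345167 + 119997/255656 = 96712284179/88244014552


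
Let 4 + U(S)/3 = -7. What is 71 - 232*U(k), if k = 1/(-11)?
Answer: 7727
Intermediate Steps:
k = -1/11 ≈ -0.090909
U(S) = -33 (U(S) = -12 + 3*(-7) = -12 - 21 = -33)
71 - 232*U(k) = 71 - 232*(-33) = 71 + 7656 = 7727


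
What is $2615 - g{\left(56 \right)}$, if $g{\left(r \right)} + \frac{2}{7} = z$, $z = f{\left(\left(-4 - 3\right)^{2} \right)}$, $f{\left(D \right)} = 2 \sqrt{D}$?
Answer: $\frac{18209}{7} \approx 2601.3$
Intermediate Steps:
$z = 14$ ($z = 2 \sqrt{\left(-4 - 3\right)^{2}} = 2 \sqrt{\left(-7\right)^{2}} = 2 \sqrt{49} = 2 \cdot 7 = 14$)
$g{\left(r \right)} = \frac{96}{7}$ ($g{\left(r \right)} = - \frac{2}{7} + 14 = \frac{96}{7}$)
$2615 - g{\left(56 \right)} = 2615 - \frac{96}{7} = \frac{18209}{7}$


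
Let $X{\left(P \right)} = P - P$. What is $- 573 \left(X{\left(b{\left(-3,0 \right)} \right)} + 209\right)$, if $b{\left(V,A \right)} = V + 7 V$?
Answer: $-119757$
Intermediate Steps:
$b{\left(V,A \right)} = 8 V$
$X{\left(P \right)} = 0$
$- 573 \left(X{\left(b{\left(-3,0 \right)} \right)} + 209\right) = - 573 \left(0 + 209\right) = \left(-573\right) 209 = -119757$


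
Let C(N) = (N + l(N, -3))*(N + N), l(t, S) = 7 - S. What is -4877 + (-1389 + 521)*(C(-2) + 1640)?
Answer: -1400621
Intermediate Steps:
C(N) = 2*N*(10 + N) (C(N) = (N + (7 - 1*(-3)))*(N + N) = (N + (7 + 3))*(2*N) = (N + 10)*(2*N) = (10 + N)*(2*N) = 2*N*(10 + N))
-4877 + (-1389 + 521)*(C(-2) + 1640) = -4877 + (-1389 + 521)*(2*(-2)*(10 - 2) + 1640) = -4877 - 868*(2*(-2)*8 + 1640) = -4877 - 868*(-32 + 1640) = -4877 - 868*1608 = -4877 - 1395744 = -1400621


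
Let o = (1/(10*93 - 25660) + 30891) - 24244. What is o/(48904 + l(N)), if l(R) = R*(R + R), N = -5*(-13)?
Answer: 164380309/1418364420 ≈ 0.11589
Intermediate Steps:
N = 65
l(R) = 2*R**2 (l(R) = R*(2*R) = 2*R**2)
o = 164380309/24730 (o = (1/(930 - 25660) + 30891) - 24244 = (1/(-24730) + 30891) - 24244 = (-1/24730 + 30891) - 24244 = 763934429/24730 - 24244 = 164380309/24730 ≈ 6647.0)
o/(48904 + l(N)) = 164380309/(24730*(48904 + 2*65**2)) = 164380309/(24730*(48904 + 2*4225)) = 164380309/(24730*(48904 + 8450)) = (164380309/24730)/57354 = (164380309/24730)*(1/57354) = 164380309/1418364420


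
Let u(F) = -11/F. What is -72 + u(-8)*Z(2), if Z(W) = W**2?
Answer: -133/2 ≈ -66.500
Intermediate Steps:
-72 + u(-8)*Z(2) = -72 - 11/(-8)*2**2 = -72 - 11*(-1/8)*4 = -72 + (11/8)*4 = -72 + 11/2 = -133/2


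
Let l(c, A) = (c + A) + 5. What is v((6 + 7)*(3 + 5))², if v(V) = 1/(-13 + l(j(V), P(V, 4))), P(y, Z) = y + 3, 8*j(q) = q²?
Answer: 1/2105401 ≈ 4.7497e-7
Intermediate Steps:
j(q) = q²/8
P(y, Z) = 3 + y
l(c, A) = 5 + A + c (l(c, A) = (A + c) + 5 = 5 + A + c)
v(V) = 1/(-5 + V + V²/8) (v(V) = 1/(-13 + (5 + (3 + V) + V²/8)) = 1/(-13 + (8 + V + V²/8)) = 1/(-5 + V + V²/8))
v((6 + 7)*(3 + 5))² = (8/(-40 + ((6 + 7)*(3 + 5))² + 8*((6 + 7)*(3 + 5))))² = (8/(-40 + (13*8)² + 8*(13*8)))² = (8/(-40 + 104² + 8*104))² = (8/(-40 + 10816 + 832))² = (8/11608)² = (8*(1/11608))² = (1/1451)² = 1/2105401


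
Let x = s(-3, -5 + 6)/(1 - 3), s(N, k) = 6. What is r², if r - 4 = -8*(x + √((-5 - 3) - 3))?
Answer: 80 - 448*I*√11 ≈ 80.0 - 1485.8*I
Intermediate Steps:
x = -3 (x = 6/(1 - 3) = 6/(-2) = 6*(-½) = -3)
r = 28 - 8*I*√11 (r = 4 - 8*(-3 + √((-5 - 3) - 3)) = 4 - 8*(-3 + √(-8 - 3)) = 4 - 8*(-3 + √(-11)) = 4 - 8*(-3 + I*√11) = 4 + (24 - 8*I*√11) = 28 - 8*I*√11 ≈ 28.0 - 26.533*I)
r² = (28 - 8*I*√11)²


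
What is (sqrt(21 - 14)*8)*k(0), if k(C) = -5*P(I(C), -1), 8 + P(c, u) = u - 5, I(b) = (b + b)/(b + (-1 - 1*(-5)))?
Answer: 560*sqrt(7) ≈ 1481.6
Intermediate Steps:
I(b) = 2*b/(4 + b) (I(b) = (2*b)/(b + (-1 + 5)) = (2*b)/(b + 4) = (2*b)/(4 + b) = 2*b/(4 + b))
P(c, u) = -13 + u (P(c, u) = -8 + (u - 5) = -8 + (-5 + u) = -13 + u)
k(C) = 70 (k(C) = -5*(-13 - 1) = -5*(-14) = 70)
(sqrt(21 - 14)*8)*k(0) = (sqrt(21 - 14)*8)*70 = (sqrt(7)*8)*70 = (8*sqrt(7))*70 = 560*sqrt(7)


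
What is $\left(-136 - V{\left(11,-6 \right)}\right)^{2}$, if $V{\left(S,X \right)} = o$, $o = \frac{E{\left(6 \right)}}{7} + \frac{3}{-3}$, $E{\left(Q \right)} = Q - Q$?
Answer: $18225$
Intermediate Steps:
$E{\left(Q \right)} = 0$
$o = -1$ ($o = \frac{0}{7} + \frac{3}{-3} = 0 \cdot \frac{1}{7} + 3 \left(- \frac{1}{3}\right) = 0 - 1 = -1$)
$V{\left(S,X \right)} = -1$
$\left(-136 - V{\left(11,-6 \right)}\right)^{2} = \left(-136 - -1\right)^{2} = \left(-136 + 1\right)^{2} = \left(-135\right)^{2} = 18225$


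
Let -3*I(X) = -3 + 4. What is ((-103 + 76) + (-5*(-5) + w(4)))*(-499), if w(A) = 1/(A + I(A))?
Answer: 9481/11 ≈ 861.91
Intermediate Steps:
I(X) = -⅓ (I(X) = -(-3 + 4)/3 = -⅓*1 = -⅓)
w(A) = 1/(-⅓ + A) (w(A) = 1/(A - ⅓) = 1/(-⅓ + A))
((-103 + 76) + (-5*(-5) + w(4)))*(-499) = ((-103 + 76) + (-5*(-5) + 3/(-1 + 3*4)))*(-499) = (-27 + (25 + 3/(-1 + 12)))*(-499) = (-27 + (25 + 3/11))*(-499) = (-27 + 278/11)*(-499) = -19/11*(-499) = 9481/11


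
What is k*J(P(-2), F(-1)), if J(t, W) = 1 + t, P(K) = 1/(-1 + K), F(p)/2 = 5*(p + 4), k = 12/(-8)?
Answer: -1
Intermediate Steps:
k = -3/2 (k = 12*(-1/8) = -3/2 ≈ -1.5000)
F(p) = 40 + 10*p (F(p) = 2*(5*(p + 4)) = 2*(5*(4 + p)) = 2*(20 + 5*p) = 40 + 10*p)
k*J(P(-2), F(-1)) = -3*(1 + 1/(-1 - 2))/2 = -3*(1 + 1/(-3))/2 = -3*(1 - 1/3)/2 = -3/2*2/3 = -1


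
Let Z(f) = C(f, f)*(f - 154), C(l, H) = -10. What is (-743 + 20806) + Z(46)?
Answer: 21143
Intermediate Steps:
Z(f) = 1540 - 10*f (Z(f) = -10*(f - 154) = -10*(-154 + f) = 1540 - 10*f)
(-743 + 20806) + Z(46) = (-743 + 20806) + (1540 - 10*46) = 20063 + (1540 - 460) = 20063 + 1080 = 21143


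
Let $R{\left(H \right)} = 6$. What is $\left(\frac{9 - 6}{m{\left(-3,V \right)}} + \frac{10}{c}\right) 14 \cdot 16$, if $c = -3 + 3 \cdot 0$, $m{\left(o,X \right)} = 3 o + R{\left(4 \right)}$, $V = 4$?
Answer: $- \frac{2912}{3} \approx -970.67$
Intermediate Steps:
$m{\left(o,X \right)} = 6 + 3 o$ ($m{\left(o,X \right)} = 3 o + 6 = 6 + 3 o$)
$c = -3$ ($c = -3 + 0 = -3$)
$\left(\frac{9 - 6}{m{\left(-3,V \right)}} + \frac{10}{c}\right) 14 \cdot 16 = \left(\frac{9 - 6}{6 + 3 \left(-3\right)} + \frac{10}{-3}\right) 14 \cdot 16 = \left(\frac{3}{6 - 9} + 10 \left(- \frac{1}{3}\right)\right) 14 \cdot 16 = \left(\frac{3}{-3} - \frac{10}{3}\right) 14 \cdot 16 = \left(3 \left(- \frac{1}{3}\right) - \frac{10}{3}\right) 14 \cdot 16 = \left(-1 - \frac{10}{3}\right) 14 \cdot 16 = \left(- \frac{13}{3}\right) 14 \cdot 16 = \left(- \frac{182}{3}\right) 16 = - \frac{2912}{3}$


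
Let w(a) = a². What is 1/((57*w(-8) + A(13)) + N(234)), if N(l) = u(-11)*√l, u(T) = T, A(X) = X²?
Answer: 347/1321925 + 3*√26/1321925 ≈ 0.00027407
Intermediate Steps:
N(l) = -11*√l
1/((57*w(-8) + A(13)) + N(234)) = 1/((57*(-8)² + 13²) - 33*√26) = 1/((57*64 + 169) - 33*√26) = 1/((3648 + 169) - 33*√26) = 1/(3817 - 33*√26)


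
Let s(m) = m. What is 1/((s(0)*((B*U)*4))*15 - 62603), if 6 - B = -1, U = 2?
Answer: -1/62603 ≈ -1.5974e-5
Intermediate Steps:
B = 7 (B = 6 - 1*(-1) = 6 + 1 = 7)
1/((s(0)*((B*U)*4))*15 - 62603) = 1/((0*((7*2)*4))*15 - 62603) = 1/((0*(14*4))*15 - 62603) = 1/((0*56)*15 - 62603) = 1/(0*15 - 62603) = 1/(0 - 62603) = 1/(-62603) = -1/62603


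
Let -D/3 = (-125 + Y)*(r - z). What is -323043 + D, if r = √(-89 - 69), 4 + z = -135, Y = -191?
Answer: -191271 + 948*I*√158 ≈ -1.9127e+5 + 11916.0*I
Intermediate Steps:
z = -139 (z = -4 - 135 = -139)
r = I*√158 (r = √(-158) = I*√158 ≈ 12.57*I)
D = 131772 + 948*I*√158 (D = -3*(-125 - 191)*(I*√158 - 1*(-139)) = -(-948)*(I*√158 + 139) = -(-948)*(139 + I*√158) = -3*(-43924 - 316*I*√158) = 131772 + 948*I*√158 ≈ 1.3177e+5 + 11916.0*I)
-323043 + D = -323043 + (131772 + 948*I*√158) = -191271 + 948*I*√158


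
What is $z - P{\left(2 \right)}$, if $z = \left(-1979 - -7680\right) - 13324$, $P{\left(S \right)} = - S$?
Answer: $-7621$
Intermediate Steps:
$z = -7623$ ($z = \left(-1979 + 7680\right) - 13324 = 5701 - 13324 = -7623$)
$z - P{\left(2 \right)} = -7623 - \left(-1\right) 2 = -7623 - -2 = -7623 + 2 = -7621$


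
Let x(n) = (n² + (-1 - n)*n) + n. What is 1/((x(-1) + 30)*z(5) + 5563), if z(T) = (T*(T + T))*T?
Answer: 1/13063 ≈ 7.6552e-5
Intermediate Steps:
x(n) = n + n² + n*(-1 - n) (x(n) = (n² + n*(-1 - n)) + n = n + n² + n*(-1 - n))
z(T) = 2*T³ (z(T) = (T*(2*T))*T = (2*T²)*T = 2*T³)
1/((x(-1) + 30)*z(5) + 5563) = 1/((0 + 30)*(2*5³) + 5563) = 1/(30*(2*125) + 5563) = 1/(30*250 + 5563) = 1/(7500 + 5563) = 1/13063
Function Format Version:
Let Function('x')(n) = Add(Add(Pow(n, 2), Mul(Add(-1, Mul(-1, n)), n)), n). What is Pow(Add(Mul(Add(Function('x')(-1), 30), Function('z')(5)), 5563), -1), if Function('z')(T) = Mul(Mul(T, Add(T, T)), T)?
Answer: Rational(1, 13063) ≈ 7.6552e-5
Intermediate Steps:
Function('x')(n) = Add(n, Pow(n, 2), Mul(n, Add(-1, Mul(-1, n)))) (Function('x')(n) = Add(Add(Pow(n, 2), Mul(n, Add(-1, Mul(-1, n)))), n) = Add(n, Pow(n, 2), Mul(n, Add(-1, Mul(-1, n)))))
Function('z')(T) = Mul(2, Pow(T, 3)) (Function('z')(T) = Mul(Mul(T, Mul(2, T)), T) = Mul(Mul(2, Pow(T, 2)), T) = Mul(2, Pow(T, 3)))
Pow(Add(Mul(Add(Function('x')(-1), 30), Function('z')(5)), 5563), -1) = Pow(Add(Mul(Add(0, 30), Mul(2, Pow(5, 3))), 5563), -1) = Pow(Add(Mul(30, Mul(2, 125)), 5563), -1) = Pow(Add(Mul(30, 250), 5563), -1) = Pow(Add(7500, 5563), -1) = Pow(13063, -1) = Rational(1, 13063)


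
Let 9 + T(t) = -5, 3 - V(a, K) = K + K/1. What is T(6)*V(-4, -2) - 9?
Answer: -107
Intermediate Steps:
V(a, K) = 3 - 2*K (V(a, K) = 3 - (K + K/1) = 3 - (K + K*1) = 3 - (K + K) = 3 - 2*K)
T(t) = -14 (T(t) = -9 - 5 = -14)
T(6)*V(-4, -2) - 9 = -14*(3 - 2*(-2)) - 9 = -14*(3 + 4) - 9 = -14*7 - 9 = -98 - 9 = -107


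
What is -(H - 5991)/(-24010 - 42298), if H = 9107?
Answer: 779/16577 ≈ 0.046993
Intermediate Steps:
-(H - 5991)/(-24010 - 42298) = -(9107 - 5991)/(-24010 - 42298) = -3116/(-66308) = -3116*(-1)/66308 = -1*(-779/16577) = 779/16577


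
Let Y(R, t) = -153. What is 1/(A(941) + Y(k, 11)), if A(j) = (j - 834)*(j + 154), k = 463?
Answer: 1/117012 ≈ 8.5461e-6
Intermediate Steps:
A(j) = (-834 + j)*(154 + j)
1/(A(941) + Y(k, 11)) = 1/((-128436 + 941² - 680*941) - 153) = 1/((-128436 + 885481 - 639880) - 153) = 1/(117165 - 153) = 1/117012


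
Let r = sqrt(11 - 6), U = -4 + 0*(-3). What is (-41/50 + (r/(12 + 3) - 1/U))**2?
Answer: 31241/90000 - 19*sqrt(5)/250 ≈ 0.17718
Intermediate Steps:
U = -4 (U = -4 + 0 = -4)
r = sqrt(5) ≈ 2.2361
(-41/50 + (r/(12 + 3) - 1/U))**2 = (-41/50 + (sqrt(5)/(12 + 3) - 1/(-4)))**2 = (-41*1/50 + (sqrt(5)/15 - 1*(-1/4)))**2 = (-41/50 + (sqrt(5)*(1/15) + 1/4))**2 = (-41/50 + (sqrt(5)/15 + 1/4))**2 = (-41/50 + (1/4 + sqrt(5)/15))**2 = (-57/100 + sqrt(5)/15)**2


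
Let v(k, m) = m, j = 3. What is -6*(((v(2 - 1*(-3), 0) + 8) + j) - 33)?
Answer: 132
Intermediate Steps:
-6*(((v(2 - 1*(-3), 0) + 8) + j) - 33) = -6*(((0 + 8) + 3) - 33) = -6*((8 + 3) - 33) = -6*(11 - 33) = -6*(-22) = 132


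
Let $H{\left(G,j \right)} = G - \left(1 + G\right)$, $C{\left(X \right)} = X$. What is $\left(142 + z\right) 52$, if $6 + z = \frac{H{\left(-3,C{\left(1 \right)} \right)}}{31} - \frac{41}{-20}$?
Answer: $\frac{1112423}{155} \approx 7176.9$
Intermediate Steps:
$H{\left(G,j \right)} = -1$
$z = - \frac{2469}{620}$ ($z = -6 - \left(\frac{1}{31} - \frac{41}{20}\right) = -6 - - \frac{1251}{620} = -6 + \left(- \frac{1}{31} + \frac{41}{20}\right) = -6 + \frac{1251}{620} = - \frac{2469}{620} \approx -3.9823$)
$\left(142 + z\right) 52 = \left(142 - \frac{2469}{620}\right) 52 = \frac{85571}{620} \cdot 52 = \frac{1112423}{155}$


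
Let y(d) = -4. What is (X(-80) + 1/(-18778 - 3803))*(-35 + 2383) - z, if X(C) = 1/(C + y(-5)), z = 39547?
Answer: -6255510434/158067 ≈ -39575.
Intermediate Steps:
X(C) = 1/(-4 + C) (X(C) = 1/(C - 4) = 1/(-4 + C))
(X(-80) + 1/(-18778 - 3803))*(-35 + 2383) - z = (1/(-4 - 80) + 1/(-18778 - 3803))*(-35 + 2383) - 1*39547 = (1/(-84) + 1/(-22581))*2348 - 39547 = (-1/84 - 1/22581)*2348 - 39547 = -7555/632268*2348 - 39547 = -4434785/158067 - 39547 = -6255510434/158067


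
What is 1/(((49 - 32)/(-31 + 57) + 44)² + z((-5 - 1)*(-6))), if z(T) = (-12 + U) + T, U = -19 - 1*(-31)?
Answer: 676/1372257 ≈ 0.00049262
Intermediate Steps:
U = 12 (U = -19 + 31 = 12)
z(T) = T (z(T) = (-12 + 12) + T = 0 + T = T)
1/(((49 - 32)/(-31 + 57) + 44)² + z((-5 - 1)*(-6))) = 1/(((49 - 32)/(-31 + 57) + 44)² + (-5 - 1)*(-6)) = 1/((17/26 + 44)² - 6*(-6)) = 1/((17*(1/26) + 44)² + 36) = 1/((17/26 + 44)² + 36) = 1/((1161/26)² + 36) = 1/(1347921/676 + 36) = 1/(1372257/676) = 676/1372257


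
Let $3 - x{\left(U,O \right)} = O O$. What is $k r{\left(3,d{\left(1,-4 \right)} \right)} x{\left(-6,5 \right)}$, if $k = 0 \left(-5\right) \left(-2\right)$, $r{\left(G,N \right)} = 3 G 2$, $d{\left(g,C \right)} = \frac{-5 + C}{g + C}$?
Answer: $0$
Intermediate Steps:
$d{\left(g,C \right)} = \frac{-5 + C}{C + g}$
$x{\left(U,O \right)} = 3 - O^{2}$ ($x{\left(U,O \right)} = 3 - O O = 3 - O^{2}$)
$r{\left(G,N \right)} = 6 G$
$k = 0$ ($k = 0 \left(-2\right) = 0$)
$k r{\left(3,d{\left(1,-4 \right)} \right)} x{\left(-6,5 \right)} = 0 \cdot 6 \cdot 3 \left(3 - 5^{2}\right) = 0 \cdot 18 \left(3 - 25\right) = 0 \left(3 - 25\right) = 0 \left(-22\right) = 0$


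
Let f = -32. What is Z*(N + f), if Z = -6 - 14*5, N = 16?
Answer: 1216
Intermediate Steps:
Z = -76 (Z = -6 - 70 = -76)
Z*(N + f) = -76*(16 - 32) = -76*(-16) = 1216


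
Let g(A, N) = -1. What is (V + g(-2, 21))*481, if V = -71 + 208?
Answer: 65416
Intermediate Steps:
V = 137
(V + g(-2, 21))*481 = (137 - 1)*481 = 136*481 = 65416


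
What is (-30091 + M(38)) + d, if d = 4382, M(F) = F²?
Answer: -24265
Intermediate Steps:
(-30091 + M(38)) + d = (-30091 + 38²) + 4382 = (-30091 + 1444) + 4382 = -28647 + 4382 = -24265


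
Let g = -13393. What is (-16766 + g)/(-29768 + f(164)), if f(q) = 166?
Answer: 30159/29602 ≈ 1.0188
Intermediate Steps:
(-16766 + g)/(-29768 + f(164)) = (-16766 - 13393)/(-29768 + 166) = -30159/(-29602) = -30159*(-1/29602) = 30159/29602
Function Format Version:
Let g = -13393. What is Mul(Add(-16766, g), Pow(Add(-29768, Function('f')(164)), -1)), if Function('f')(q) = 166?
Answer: Rational(30159, 29602) ≈ 1.0188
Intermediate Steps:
Mul(Add(-16766, g), Pow(Add(-29768, Function('f')(164)), -1)) = Mul(Add(-16766, -13393), Pow(Add(-29768, 166), -1)) = Mul(-30159, Pow(-29602, -1)) = Mul(-30159, Rational(-1, 29602)) = Rational(30159, 29602)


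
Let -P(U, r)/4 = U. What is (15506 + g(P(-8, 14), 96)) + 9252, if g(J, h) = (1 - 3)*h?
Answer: 24566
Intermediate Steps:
P(U, r) = -4*U
g(J, h) = -2*h
(15506 + g(P(-8, 14), 96)) + 9252 = (15506 - 2*96) + 9252 = (15506 - 192) + 9252 = 15314 + 9252 = 24566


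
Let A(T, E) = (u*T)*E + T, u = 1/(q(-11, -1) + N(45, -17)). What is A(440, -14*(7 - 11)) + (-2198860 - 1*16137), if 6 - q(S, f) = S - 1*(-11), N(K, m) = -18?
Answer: -6649831/3 ≈ -2.2166e+6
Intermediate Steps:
q(S, f) = -5 - S (q(S, f) = 6 - (S - 1*(-11)) = 6 - (S + 11) = 6 - (11 + S) = 6 + (-11 - S) = -5 - S)
u = -1/12 (u = 1/((-5 - 1*(-11)) - 18) = 1/((-5 + 11) - 18) = 1/(6 - 18) = 1/(-12) = -1/12 ≈ -0.083333)
A(T, E) = T - E*T/12 (A(T, E) = (-T/12)*E + T = -E*T/12 + T = T - E*T/12)
A(440, -14*(7 - 11)) + (-2198860 - 1*16137) = (1/12)*440*(12 - (-14)*(7 - 11)) + (-2198860 - 1*16137) = (1/12)*440*(12 - (-14)*(-4)) + (-2198860 - 16137) = (1/12)*440*(12 - 1*56) - 2214997 = (1/12)*440*(12 - 56) - 2214997 = (1/12)*440*(-44) - 2214997 = -4840/3 - 2214997 = -6649831/3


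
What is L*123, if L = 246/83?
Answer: 30258/83 ≈ 364.55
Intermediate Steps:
L = 246/83 (L = 246*(1/83) = 246/83 ≈ 2.9639)
L*123 = (246/83)*123 = 30258/83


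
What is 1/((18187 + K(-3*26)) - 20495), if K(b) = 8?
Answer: -1/2300 ≈ -0.00043478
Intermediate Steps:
1/((18187 + K(-3*26)) - 20495) = 1/((18187 + 8) - 20495) = 1/(18195 - 20495) = 1/(-2300) = -1/2300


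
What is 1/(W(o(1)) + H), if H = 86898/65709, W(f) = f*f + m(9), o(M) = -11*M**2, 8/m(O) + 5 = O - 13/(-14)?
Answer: 71967/8919997 ≈ 0.0080681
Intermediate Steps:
m(O) = 8/(-57/14 + O) (m(O) = 8/(-5 + (O - 13/(-14))) = 8/(-5 + (O - 13*(-1/14))) = 8/(-5 + (O + 13/14)) = 8/(-5 + (13/14 + O)) = 8/(-57/14 + O))
W(f) = 112/69 + f**2 (W(f) = f*f + 112/(-57 + 14*9) = f**2 + 112/(-57 + 126) = f**2 + 112/69 = 112/69 + f**2)
H = 4138/3129 (H = 86898*(1/65709) = 4138/3129 ≈ 1.3225)
1/(W(o(1)) + H) = 1/((112/69 + (-11*1**2)**2) + 4138/3129) = 1/((112/69 + (-11*1)**2) + 4138/3129) = 1/((112/69 + (-11)**2) + 4138/3129) = 1/((112/69 + 121) + 4138/3129) = 1/(8461/69 + 4138/3129) = 1/(8919997/71967) = 71967/8919997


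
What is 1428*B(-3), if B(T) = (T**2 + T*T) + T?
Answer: 21420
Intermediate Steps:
B(T) = T + 2*T**2 (B(T) = (T**2 + T**2) + T = 2*T**2 + T = T + 2*T**2)
1428*B(-3) = 1428*(-3*(1 + 2*(-3))) = 1428*(-3*(1 - 6)) = 1428*(-3*(-5)) = 1428*15 = 21420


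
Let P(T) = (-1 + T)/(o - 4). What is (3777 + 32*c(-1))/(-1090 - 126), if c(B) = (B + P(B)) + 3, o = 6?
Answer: -3809/1216 ≈ -3.1324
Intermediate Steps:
P(T) = -½ + T/2 (P(T) = (-1 + T)/(6 - 4) = (-1 + T)/2 = (-1 + T)*(½) = -½ + T/2)
c(B) = 5/2 + 3*B/2 (c(B) = (B + (-½ + B/2)) + 3 = (-½ + 3*B/2) + 3 = 5/2 + 3*B/2)
(3777 + 32*c(-1))/(-1090 - 126) = (3777 + 32*(5/2 + (3/2)*(-1)))/(-1090 - 126) = (3777 + 32*(5/2 - 3/2))/(-1216) = (3777 + 32*1)*(-1/1216) = (3777 + 32)*(-1/1216) = 3809*(-1/1216) = -3809/1216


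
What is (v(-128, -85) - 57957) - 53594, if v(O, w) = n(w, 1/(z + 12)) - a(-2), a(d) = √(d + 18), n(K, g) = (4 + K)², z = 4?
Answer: -104994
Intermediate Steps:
a(d) = √(18 + d)
v(O, w) = -4 + (4 + w)² (v(O, w) = (4 + w)² - √(18 - 2) = (4 + w)² - √16 = (4 + w)² - 1*4 = (4 + w)² - 4 = -4 + (4 + w)²)
(v(-128, -85) - 57957) - 53594 = ((-4 + (4 - 85)²) - 57957) - 53594 = ((-4 + (-81)²) - 57957) - 53594 = ((-4 + 6561) - 57957) - 53594 = (6557 - 57957) - 53594 = -51400 - 53594 = -104994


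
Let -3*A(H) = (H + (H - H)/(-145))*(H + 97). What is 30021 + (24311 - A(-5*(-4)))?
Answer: 55112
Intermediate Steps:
A(H) = -H*(97 + H)/3 (A(H) = -(H + (H - H)/(-145))*(H + 97)/3 = -(H + 0*(-1/145))*(97 + H)/3 = -(H + 0)*(97 + H)/3 = -H*(97 + H)/3)
30021 + (24311 - A(-5*(-4))) = 30021 + (24311 - (-1)*(-5*(-4))*(97 - 5*(-4))/3) = 30021 + (24311 - (-1)*20*(97 + 20)/3) = 30021 + (24311 - (-1)*20*117/3) = 30021 + (24311 - 1*(-780)) = 30021 + (24311 + 780) = 30021 + 25091 = 55112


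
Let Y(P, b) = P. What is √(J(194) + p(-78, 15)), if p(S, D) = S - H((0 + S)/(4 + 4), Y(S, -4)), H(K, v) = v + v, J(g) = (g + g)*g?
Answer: 5*√3014 ≈ 274.50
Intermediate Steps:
J(g) = 2*g² (J(g) = (2*g)*g = 2*g²)
H(K, v) = 2*v
p(S, D) = -S (p(S, D) = S - 2*S = -S)
√(J(194) + p(-78, 15)) = √(2*194² - 1*(-78)) = √(2*37636 + 78) = √(75272 + 78) = √75350 = 5*√3014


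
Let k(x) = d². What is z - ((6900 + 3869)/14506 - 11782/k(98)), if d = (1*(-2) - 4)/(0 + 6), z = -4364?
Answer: 107594739/14506 ≈ 7417.3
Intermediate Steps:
d = -1 (d = (-2 - 4)/6 = -6*⅙ = -1)
k(x) = 1 (k(x) = (-1)² = 1)
z - ((6900 + 3869)/14506 - 11782/k(98)) = -4364 - ((6900 + 3869)/14506 - 11782/1) = -4364 - (10769*(1/14506) - 11782*1) = -4364 - (10769/14506 - 11782) = -4364 - 1*(-170898923/14506) = -4364 + 170898923/14506 = 107594739/14506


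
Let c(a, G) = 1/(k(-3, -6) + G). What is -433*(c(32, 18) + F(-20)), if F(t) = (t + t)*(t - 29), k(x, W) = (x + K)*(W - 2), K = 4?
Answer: -8487233/10 ≈ -8.4872e+5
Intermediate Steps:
k(x, W) = (-2 + W)*(4 + x) (k(x, W) = (x + 4)*(W - 2) = (4 + x)*(-2 + W) = (-2 + W)*(4 + x))
c(a, G) = 1/(-8 + G) (c(a, G) = 1/((-8 - 2*(-3) + 4*(-6) - 6*(-3)) + G) = 1/((-8 + 6 - 24 + 18) + G) = 1/(-8 + G))
F(t) = 2*t*(-29 + t) (F(t) = (2*t)*(-29 + t) = 2*t*(-29 + t))
-433*(c(32, 18) + F(-20)) = -433*(1/(-8 + 18) + 2*(-20)*(-29 - 20)) = -433*(1/10 + 2*(-20)*(-49)) = -433*(1/10 + 1960) = -433*19601/10 = -8487233/10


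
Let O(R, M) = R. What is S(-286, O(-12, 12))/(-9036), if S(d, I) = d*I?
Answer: -286/753 ≈ -0.37981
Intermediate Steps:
S(d, I) = I*d
S(-286, O(-12, 12))/(-9036) = -12*(-286)/(-9036) = 3432*(-1/9036) = -286/753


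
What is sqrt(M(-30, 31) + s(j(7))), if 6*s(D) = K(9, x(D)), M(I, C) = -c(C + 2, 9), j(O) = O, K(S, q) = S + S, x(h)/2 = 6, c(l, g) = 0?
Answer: sqrt(3) ≈ 1.7320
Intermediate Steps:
x(h) = 12 (x(h) = 2*6 = 12)
K(S, q) = 2*S
M(I, C) = 0 (M(I, C) = -1*0 = 0)
s(D) = 3 (s(D) = (2*9)/6 = (1/6)*18 = 3)
sqrt(M(-30, 31) + s(j(7))) = sqrt(0 + 3) = sqrt(3)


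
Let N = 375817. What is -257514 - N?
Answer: -633331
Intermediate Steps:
-257514 - N = -257514 - 1*375817 = -257514 - 375817 = -633331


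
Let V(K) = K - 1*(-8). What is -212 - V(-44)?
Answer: -176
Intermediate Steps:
V(K) = 8 + K (V(K) = K + 8 = 8 + K)
-212 - V(-44) = -212 - (8 - 44) = -212 - 1*(-36) = -212 + 36 = -176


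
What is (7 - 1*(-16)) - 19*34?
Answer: -623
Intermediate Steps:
(7 - 1*(-16)) - 19*34 = (7 + 16) - 646 = 23 - 646 = -623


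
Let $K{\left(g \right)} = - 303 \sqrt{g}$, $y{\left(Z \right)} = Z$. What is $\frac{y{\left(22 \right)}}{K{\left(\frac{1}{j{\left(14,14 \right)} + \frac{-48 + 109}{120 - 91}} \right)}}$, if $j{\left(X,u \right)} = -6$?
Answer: $\frac{22 i \sqrt{3277}}{8787} \approx 0.14332 i$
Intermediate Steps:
$\frac{y{\left(22 \right)}}{K{\left(\frac{1}{j{\left(14,14 \right)} + \frac{-48 + 109}{120 - 91}} \right)}} = \frac{22}{\left(-303\right) \sqrt{\frac{1}{-6 + \frac{-48 + 109}{120 - 91}}}} = \frac{22}{\left(-303\right) \sqrt{\frac{1}{-6 + \frac{61}{29}}}} = \frac{22}{\left(-303\right) \sqrt{\frac{1}{- \frac{113}{29}}}} = \frac{22}{\left(-303\right) \sqrt{- \frac{29}{113}}} = \frac{22}{\left(-303\right) \frac{i \sqrt{3277}}{113}} = \frac{22}{\left(- \frac{303}{113}\right) i \sqrt{3277}} = 22 \frac{i \sqrt{3277}}{8787} = \frac{22 i \sqrt{3277}}{8787}$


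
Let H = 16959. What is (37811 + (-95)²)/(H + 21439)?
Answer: 23418/19199 ≈ 1.2198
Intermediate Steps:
(37811 + (-95)²)/(H + 21439) = (37811 + (-95)²)/(16959 + 21439) = (37811 + 9025)/38398 = 46836*(1/38398) = 23418/19199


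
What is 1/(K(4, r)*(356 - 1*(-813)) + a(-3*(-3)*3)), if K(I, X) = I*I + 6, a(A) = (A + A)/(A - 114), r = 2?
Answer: 29/745804 ≈ 3.8884e-5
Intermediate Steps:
a(A) = 2*A/(-114 + A) (a(A) = (2*A)/(-114 + A) = 2*A/(-114 + A))
K(I, X) = 6 + I**2 (K(I, X) = I**2 + 6 = 6 + I**2)
1/(K(4, r)*(356 - 1*(-813)) + a(-3*(-3)*3)) = 1/((6 + 4**2)*(356 - 1*(-813)) + 2*(-3*(-3)*3)/(-114 - 3*(-3)*3)) = 1/((6 + 16)*(356 + 813) + 2*(9*3)/(-114 + 9*3)) = 1/(22*1169 + 2*27/(-114 + 27)) = 1/(25718 + 2*27/(-87)) = 1/(25718 + 2*27*(-1/87)) = 1/(25718 - 18/29) = 1/(745804/29) = 29/745804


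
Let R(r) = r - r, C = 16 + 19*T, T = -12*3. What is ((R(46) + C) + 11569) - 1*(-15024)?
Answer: 25925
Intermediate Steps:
T = -36
C = -668 (C = 16 + 19*(-36) = 16 - 684 = -668)
R(r) = 0
((R(46) + C) + 11569) - 1*(-15024) = ((0 - 668) + 11569) - 1*(-15024) = (-668 + 11569) + 15024 = 10901 + 15024 = 25925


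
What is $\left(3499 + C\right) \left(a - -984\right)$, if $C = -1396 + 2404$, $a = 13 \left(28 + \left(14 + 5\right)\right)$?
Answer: $7188665$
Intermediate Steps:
$a = 611$ ($a = 13 \left(28 + 19\right) = 13 \cdot 47 = 611$)
$C = 1008$
$\left(3499 + C\right) \left(a - -984\right) = \left(3499 + 1008\right) \left(611 - -984\right) = 4507 \left(611 + 984\right) = 4507 \cdot 1595 = 7188665$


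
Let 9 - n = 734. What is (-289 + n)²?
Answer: 1028196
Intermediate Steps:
n = -725 (n = 9 - 1*734 = 9 - 734 = -725)
(-289 + n)² = (-289 - 725)² = (-1014)² = 1028196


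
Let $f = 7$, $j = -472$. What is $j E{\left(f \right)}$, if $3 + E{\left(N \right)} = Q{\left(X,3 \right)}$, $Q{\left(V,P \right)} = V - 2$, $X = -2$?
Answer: $3304$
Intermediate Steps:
$Q{\left(V,P \right)} = -2 + V$
$E{\left(N \right)} = -7$ ($E{\left(N \right)} = -3 - 4 = -7$)
$j E{\left(f \right)} = \left(-472\right) \left(-7\right) = 3304$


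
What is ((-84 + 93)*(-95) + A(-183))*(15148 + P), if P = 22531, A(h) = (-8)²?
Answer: -29804089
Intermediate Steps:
A(h) = 64
((-84 + 93)*(-95) + A(-183))*(15148 + P) = ((-84 + 93)*(-95) + 64)*(15148 + 22531) = (9*(-95) + 64)*37679 = (-855 + 64)*37679 = -791*37679 = -29804089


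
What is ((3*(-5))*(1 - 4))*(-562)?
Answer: -25290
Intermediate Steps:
((3*(-5))*(1 - 4))*(-562) = -15*(-3)*(-562) = 45*(-562) = -25290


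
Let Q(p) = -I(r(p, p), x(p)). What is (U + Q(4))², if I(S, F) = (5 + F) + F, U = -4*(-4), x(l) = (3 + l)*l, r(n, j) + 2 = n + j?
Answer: 2025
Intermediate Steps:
r(n, j) = -2 + j + n (r(n, j) = -2 + (n + j) = -2 + (j + n) = -2 + j + n)
x(l) = l*(3 + l)
U = 16
I(S, F) = 5 + 2*F
Q(p) = -5 - 2*p*(3 + p) (Q(p) = -(5 + 2*(p*(3 + p))) = -(5 + 2*p*(3 + p)) = -5 - 2*p*(3 + p))
(U + Q(4))² = (16 + (-5 - 2*4*(3 + 4)))² = (16 + (-5 - 2*4*7))² = (16 + (-5 - 56))² = (16 - 61)² = (-45)² = 2025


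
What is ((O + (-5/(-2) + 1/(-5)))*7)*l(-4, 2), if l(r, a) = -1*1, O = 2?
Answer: -301/10 ≈ -30.100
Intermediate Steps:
l(r, a) = -1
((O + (-5/(-2) + 1/(-5)))*7)*l(-4, 2) = ((2 + (-5/(-2) + 1/(-5)))*7)*(-1) = ((2 + (-5*(-½) + 1*(-⅕)))*7)*(-1) = ((2 + (5/2 - ⅕))*7)*(-1) = ((2 + 23/10)*7)*(-1) = ((43/10)*7)*(-1) = (301/10)*(-1) = -301/10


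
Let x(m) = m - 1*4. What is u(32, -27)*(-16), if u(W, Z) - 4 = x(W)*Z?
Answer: 12032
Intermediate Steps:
x(m) = -4 + m (x(m) = m - 4 = -4 + m)
u(W, Z) = 4 + Z*(-4 + W) (u(W, Z) = 4 + (-4 + W)*Z = 4 + Z*(-4 + W))
u(32, -27)*(-16) = (4 - 27*(-4 + 32))*(-16) = (4 - 27*28)*(-16) = (4 - 756)*(-16) = -752*(-16) = 12032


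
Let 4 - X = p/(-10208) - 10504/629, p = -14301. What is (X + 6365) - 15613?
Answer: -59255941505/6420832 ≈ -9228.7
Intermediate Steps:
X = 123912831/6420832 (X = 4 - (-14301/(-10208) - 10504/629) = 4 - (-14301*(-1/10208) - 10504*1/629) = 4 - (14301/10208 - 10504/629) = 4 - 1*(-98229503/6420832) = 4 + 98229503/6420832 = 123912831/6420832 ≈ 19.299)
(X + 6365) - 15613 = (123912831/6420832 + 6365) - 15613 = 40992508511/6420832 - 15613 = -59255941505/6420832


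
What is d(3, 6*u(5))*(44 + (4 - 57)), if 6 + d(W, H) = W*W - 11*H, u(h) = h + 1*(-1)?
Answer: 2349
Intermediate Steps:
u(h) = -1 + h (u(h) = h - 1 = -1 + h)
d(W, H) = -6 + W² - 11*H (d(W, H) = -6 + (W*W - 11*H) = -6 + (W² - 11*H) = -6 + W² - 11*H)
d(3, 6*u(5))*(44 + (4 - 57)) = (-6 + 3² - 66*(-1 + 5))*(44 + (4 - 57)) = (-6 + 9 - 66*4)*(44 - 53) = (-6 + 9 - 11*24)*(-9) = (-6 + 9 - 264)*(-9) = -261*(-9) = 2349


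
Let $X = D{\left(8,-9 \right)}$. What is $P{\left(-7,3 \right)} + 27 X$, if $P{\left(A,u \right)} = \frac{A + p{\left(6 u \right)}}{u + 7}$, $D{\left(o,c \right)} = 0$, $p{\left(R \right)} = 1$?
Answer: $- \frac{3}{5} \approx -0.6$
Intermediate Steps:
$P{\left(A,u \right)} = \frac{1 + A}{7 + u}$ ($P{\left(A,u \right)} = \frac{A + 1}{u + 7} = \frac{1 + A}{7 + u}$)
$X = 0$
$P{\left(-7,3 \right)} + 27 X = \frac{1 - 7}{7 + 3} + 27 \cdot 0 = \frac{1}{10} \left(-6\right) + 0 = - \frac{3}{5} + 0 = - \frac{3}{5}$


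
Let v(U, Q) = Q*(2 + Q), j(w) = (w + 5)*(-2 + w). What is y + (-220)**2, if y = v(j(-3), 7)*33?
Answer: 50479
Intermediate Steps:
j(w) = (-2 + w)*(5 + w) (j(w) = (5 + w)*(-2 + w) = (-2 + w)*(5 + w))
y = 2079 (y = (7*(2 + 7))*33 = (7*9)*33 = 63*33 = 2079)
y + (-220)**2 = 2079 + (-220)**2 = 2079 + 48400 = 50479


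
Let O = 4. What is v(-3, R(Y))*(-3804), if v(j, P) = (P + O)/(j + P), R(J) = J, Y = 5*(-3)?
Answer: -6974/3 ≈ -2324.7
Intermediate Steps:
Y = -15
v(j, P) = (4 + P)/(P + j) (v(j, P) = (P + 4)/(j + P) = (4 + P)/(P + j))
v(-3, R(Y))*(-3804) = ((4 - 15)/(-15 - 3))*(-3804) = (-11/(-18))*(-3804) = -1/18*(-11)*(-3804) = (11/18)*(-3804) = -6974/3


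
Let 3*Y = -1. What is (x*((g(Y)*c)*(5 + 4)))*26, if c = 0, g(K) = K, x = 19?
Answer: 0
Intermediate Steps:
Y = -⅓ (Y = (⅓)*(-1) = -⅓ ≈ -0.33333)
(x*((g(Y)*c)*(5 + 4)))*26 = (19*((-⅓*0)*(5 + 4)))*26 = (19*(0*9))*26 = (19*0)*26 = 0*26 = 0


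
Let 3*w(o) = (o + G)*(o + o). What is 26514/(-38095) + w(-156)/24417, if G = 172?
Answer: -710782418/930165615 ≈ -0.76415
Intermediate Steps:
w(o) = 2*o*(172 + o)/3 (w(o) = ((o + 172)*(o + o))/3 = ((172 + o)*(2*o))/3 = (2*o*(172 + o))/3 = 2*o*(172 + o)/3)
26514/(-38095) + w(-156)/24417 = 26514/(-38095) + ((⅔)*(-156)*(172 - 156))/24417 = 26514*(-1/38095) + ((⅔)*(-156)*16)*(1/24417) = -26514/38095 - 1664*1/24417 = -26514/38095 - 1664/24417 = -710782418/930165615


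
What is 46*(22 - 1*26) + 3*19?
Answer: -127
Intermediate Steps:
46*(22 - 1*26) + 3*19 = 46*(22 - 26) + 57 = 46*(-4) + 57 = -184 + 57 = -127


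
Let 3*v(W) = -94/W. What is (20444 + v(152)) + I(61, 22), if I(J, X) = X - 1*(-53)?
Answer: 4678285/228 ≈ 20519.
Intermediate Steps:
I(J, X) = 53 + X (I(J, X) = X + 53 = 53 + X)
v(W) = -94/(3*W) (v(W) = (-94/W)/3 = -94/(3*W))
(20444 + v(152)) + I(61, 22) = (20444 - 94/3/152) + (53 + 22) = (20444 - 94/3*1/152) + 75 = (20444 - 47/228) + 75 = 4661185/228 + 75 = 4678285/228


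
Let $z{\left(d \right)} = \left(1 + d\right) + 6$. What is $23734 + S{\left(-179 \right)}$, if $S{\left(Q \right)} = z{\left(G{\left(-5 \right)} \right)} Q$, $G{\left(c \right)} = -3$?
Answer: $23018$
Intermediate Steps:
$z{\left(d \right)} = 7 + d$
$S{\left(Q \right)} = 4 Q$ ($S{\left(Q \right)} = \left(7 - 3\right) Q = 4 Q$)
$23734 + S{\left(-179 \right)} = 23734 + 4 \left(-179\right) = 23734 - 716 = 23018$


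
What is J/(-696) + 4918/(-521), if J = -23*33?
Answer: -1009163/120872 ≈ -8.3490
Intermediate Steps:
J = -759
J/(-696) + 4918/(-521) = -759/(-696) + 4918/(-521) = -759*(-1/696) + 4918*(-1/521) = 253/232 - 4918/521 = -1009163/120872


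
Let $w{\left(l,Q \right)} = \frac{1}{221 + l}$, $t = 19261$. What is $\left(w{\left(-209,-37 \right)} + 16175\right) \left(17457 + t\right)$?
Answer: $\frac{3563500259}{6} \approx 5.9392 \cdot 10^{8}$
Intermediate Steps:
$\left(w{\left(-209,-37 \right)} + 16175\right) \left(17457 + t\right) = \left(\frac{1}{221 - 209} + 16175\right) \left(17457 + 19261\right) = \left(\frac{1}{12} + 16175\right) 36718 = \frac{194101}{12} \cdot 36718 = \frac{3563500259}{6}$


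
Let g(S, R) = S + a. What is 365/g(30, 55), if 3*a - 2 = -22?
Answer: 219/14 ≈ 15.643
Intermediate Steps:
a = -20/3 (a = ⅔ + (⅓)*(-22) = ⅔ - 22/3 = -20/3 ≈ -6.6667)
g(S, R) = -20/3 + S (g(S, R) = S - 20/3 = -20/3 + S)
365/g(30, 55) = 365/(-20/3 + 30) = 365/(70/3) = 365*(3/70) = 219/14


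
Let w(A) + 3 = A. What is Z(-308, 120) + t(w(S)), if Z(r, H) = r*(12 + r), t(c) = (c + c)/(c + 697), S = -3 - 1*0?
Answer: 62997076/691 ≈ 91168.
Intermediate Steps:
S = -3 (S = -3 + 0 = -3)
w(A) = -3 + A
t(c) = 2*c/(697 + c) (t(c) = (2*c)/(697 + c) = 2*c/(697 + c))
Z(-308, 120) + t(w(S)) = -308*(12 - 308) + 2*(-3 - 3)/(697 + (-3 - 3)) = -308*(-296) + 2*(-6)/(697 - 6) = 91168 + 2*(-6)/691 = 91168 + 2*(-6)*(1/691) = 91168 - 12/691 = 62997076/691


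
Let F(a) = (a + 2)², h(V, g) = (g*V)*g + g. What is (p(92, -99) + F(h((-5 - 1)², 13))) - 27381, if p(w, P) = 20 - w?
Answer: 37170348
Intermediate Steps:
h(V, g) = g + V*g² (h(V, g) = (V*g)*g + g = V*g² + g = g + V*g²)
F(a) = (2 + a)²
(p(92, -99) + F(h((-5 - 1)², 13))) - 27381 = ((20 - 1*92) + (2 + 13*(1 + (-5 - 1)²*13))²) - 27381 = ((20 - 92) + (2 + 13*(1 + (-6)²*13))²) - 27381 = (-72 + (2 + 13*(1 + 36*13))²) - 27381 = (-72 + (2 + 13*(1 + 468))²) - 27381 = (-72 + (2 + 13*469)²) - 27381 = (-72 + (2 + 6097)²) - 27381 = (-72 + 6099²) - 27381 = (-72 + 37197801) - 27381 = 37197729 - 27381 = 37170348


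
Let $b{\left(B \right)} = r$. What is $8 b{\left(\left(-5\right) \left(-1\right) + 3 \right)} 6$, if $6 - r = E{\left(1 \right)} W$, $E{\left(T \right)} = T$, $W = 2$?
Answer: $192$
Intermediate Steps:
$r = 4$ ($r = 6 - 1 \cdot 2 = 6 - 2 = 4$)
$b{\left(B \right)} = 4$
$8 b{\left(\left(-5\right) \left(-1\right) + 3 \right)} 6 = 8 \cdot 4 \cdot 6 = 32 \cdot 6 = 192$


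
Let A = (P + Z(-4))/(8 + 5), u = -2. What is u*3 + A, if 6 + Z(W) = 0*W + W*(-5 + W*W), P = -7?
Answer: -135/13 ≈ -10.385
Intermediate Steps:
Z(W) = -6 + W*(-5 + W²) (Z(W) = -6 + (0*W + W*(-5 + W*W)) = -6 + (0 + W*(-5 + W²)) = -6 + W*(-5 + W²))
A = -57/13 (A = (-7 + (-6 + (-4)³ - 5*(-4)))/(8 + 5) = (-7 + (-6 - 64 + 20))/13 = (-7 - 50)*(1/13) = -57*1/13 = -57/13 ≈ -4.3846)
u*3 + A = -2*3 - 57/13 = -6 - 57/13 = -135/13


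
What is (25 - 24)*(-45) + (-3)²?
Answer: -36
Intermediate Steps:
(25 - 24)*(-45) + (-3)² = 1*(-45) + 9 = -45 + 9 = -36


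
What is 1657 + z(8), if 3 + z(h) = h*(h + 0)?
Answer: 1718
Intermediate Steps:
z(h) = -3 + h**2 (z(h) = -3 + h*(h + 0) = -3 + h*h = -3 + h**2)
1657 + z(8) = 1657 + (-3 + 8**2) = 1657 + (-3 + 64) = 1657 + 61 = 1718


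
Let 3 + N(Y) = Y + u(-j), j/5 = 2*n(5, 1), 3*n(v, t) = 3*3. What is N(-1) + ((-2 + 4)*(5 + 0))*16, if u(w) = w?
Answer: 126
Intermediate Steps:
n(v, t) = 3 (n(v, t) = (3*3)/3 = (⅓)*9 = 3)
j = 30 (j = 5*(2*3) = 5*6 = 30)
N(Y) = -33 + Y (N(Y) = -3 + (Y - 1*30) = -3 + (Y - 30) = -3 + (-30 + Y) = -33 + Y)
N(-1) + ((-2 + 4)*(5 + 0))*16 = (-33 - 1) + ((-2 + 4)*(5 + 0))*16 = -34 + (2*5)*16 = -34 + 10*16 = -34 + 160 = 126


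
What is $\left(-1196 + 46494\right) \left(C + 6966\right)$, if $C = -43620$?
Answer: $-1660352892$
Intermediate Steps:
$\left(-1196 + 46494\right) \left(C + 6966\right) = \left(-1196 + 46494\right) \left(-43620 + 6966\right) = 45298 \left(-36654\right) = -1660352892$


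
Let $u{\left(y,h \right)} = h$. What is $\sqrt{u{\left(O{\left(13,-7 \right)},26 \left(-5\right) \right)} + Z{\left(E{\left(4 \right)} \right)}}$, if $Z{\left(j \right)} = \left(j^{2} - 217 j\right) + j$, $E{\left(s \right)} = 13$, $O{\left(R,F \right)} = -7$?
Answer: $i \sqrt{2769} \approx 52.621 i$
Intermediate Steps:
$Z{\left(j \right)} = j^{2} - 216 j$
$\sqrt{u{\left(O{\left(13,-7 \right)},26 \left(-5\right) \right)} + Z{\left(E{\left(4 \right)} \right)}} = \sqrt{26 \left(-5\right) + 13 \left(-216 + 13\right)} = \sqrt{-130 + 13 \left(-203\right)} = \sqrt{-130 - 2639} = \sqrt{-2769} = i \sqrt{2769}$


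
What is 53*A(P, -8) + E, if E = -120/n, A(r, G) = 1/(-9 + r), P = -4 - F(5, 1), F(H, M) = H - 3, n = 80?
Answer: -151/30 ≈ -5.0333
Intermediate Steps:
F(H, M) = -3 + H
P = -6 (P = -4 - (-3 + 5) = -4 - 1*2 = -4 - 2 = -6)
E = -3/2 (E = -120/80 = -120*1/80 = -3/2 ≈ -1.5000)
53*A(P, -8) + E = 53/(-9 - 6) - 3/2 = 53/(-15) - 3/2 = 53*(-1/15) - 3/2 = -53/15 - 3/2 = -151/30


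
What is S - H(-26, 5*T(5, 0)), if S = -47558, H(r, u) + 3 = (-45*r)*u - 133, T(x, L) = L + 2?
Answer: -59122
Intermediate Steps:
T(x, L) = 2 + L
H(r, u) = -136 - 45*r*u (H(r, u) = -3 + ((-45*r)*u - 133) = -3 + (-45*r*u - 133) = -3 + (-133 - 45*r*u) = -136 - 45*r*u)
S - H(-26, 5*T(5, 0)) = -47558 - (-136 - 45*(-26)*5*(2 + 0)) = -47558 - (-136 - 45*(-26)*5*2) = -47558 - (-136 - 45*(-26)*10) = -47558 - (-136 + 11700) = -47558 - 1*11564 = -47558 - 11564 = -59122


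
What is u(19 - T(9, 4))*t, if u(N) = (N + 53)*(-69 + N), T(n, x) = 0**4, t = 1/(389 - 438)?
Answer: 3600/49 ≈ 73.469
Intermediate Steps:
t = -1/49 (t = 1/(-49) = -1/49 ≈ -0.020408)
T(n, x) = 0
u(N) = (-69 + N)*(53 + N) (u(N) = (53 + N)*(-69 + N) = (-69 + N)*(53 + N))
u(19 - T(9, 4))*t = (-3657 + (19 - 1*0)**2 - 16*(19 - 1*0))*(-1/49) = (-3657 + (19 + 0)**2 - 16*(19 + 0))*(-1/49) = (-3657 + 19**2 - 16*19)*(-1/49) = (-3657 + 361 - 304)*(-1/49) = -3600*(-1/49) = 3600/49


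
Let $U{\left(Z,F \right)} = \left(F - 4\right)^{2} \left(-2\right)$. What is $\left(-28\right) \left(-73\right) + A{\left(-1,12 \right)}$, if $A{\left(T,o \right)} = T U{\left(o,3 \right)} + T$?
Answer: $2045$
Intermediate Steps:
$U{\left(Z,F \right)} = - 2 \left(-4 + F\right)^{2}$ ($U{\left(Z,F \right)} = \left(-4 + F\right)^{2} \left(-2\right) = - 2 \left(-4 + F\right)^{2}$)
$A{\left(T,o \right)} = - T$ ($A{\left(T,o \right)} = T \left(- 2 \left(-4 + 3\right)^{2}\right) + T = T \left(- 2 \left(-1\right)^{2}\right) + T = T \left(\left(-2\right) 1\right) + T = T \left(-2\right) + T = - 2 T + T = - T$)
$\left(-28\right) \left(-73\right) + A{\left(-1,12 \right)} = \left(-28\right) \left(-73\right) - -1 = 2044 + 1 = 2045$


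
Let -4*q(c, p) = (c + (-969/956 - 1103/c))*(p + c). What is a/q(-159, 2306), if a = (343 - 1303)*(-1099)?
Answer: 641481200640/49956909133 ≈ 12.841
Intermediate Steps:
q(c, p) = -(c + p)*(-969/956 + c - 1103/c)/4 (q(c, p) = -(c + (-969/956 - 1103/c))*(p + c)/4 = -(c + (-969*1/956 - 1103/c))*(c + p)/4 = -(c + (-969/956 - 1103/c))*(c + p)/4 = -(-969/956 + c - 1103/c)*(c + p)/4 = -(c + p)*(-969/956 + c - 1103/c)/4)
a = 1055040 (a = -960*(-1099) = 1055040)
a/q(-159, 2306) = 1055040/(((1/3824)*(1054468*2306 - 159*(1054468 - 956*(-159)² + 969*(-159) + 969*2306 - 956*(-159)*2306))/(-159))) = 1055040/(((1/3824)*(-1/159)*(2431603208 - 159*(1054468 - 956*25281 - 154071 + 2234514 + 350521224)))) = 1055040/(((1/3824)*(-1/159)*(2431603208 - 159*(1054468 - 24168636 - 154071 + 2234514 + 350521224)))) = 1055040/(((1/3824)*(-1/159)*(2431603208 - 159*329487499))) = 1055040/(((1/3824)*(-1/159)*(2431603208 - 52388512341))) = 1055040/(((1/3824)*(-1/159)*(-49956909133))) = 1055040/(49956909133/608016) = 1055040*(608016/49956909133) = 641481200640/49956909133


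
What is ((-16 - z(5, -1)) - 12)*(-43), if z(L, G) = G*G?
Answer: 1247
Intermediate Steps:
z(L, G) = G**2
((-16 - z(5, -1)) - 12)*(-43) = ((-16 - 1*(-1)**2) - 12)*(-43) = ((-16 - 1*1) - 12)*(-43) = ((-16 - 1) - 12)*(-43) = (-17 - 12)*(-43) = -29*(-43) = 1247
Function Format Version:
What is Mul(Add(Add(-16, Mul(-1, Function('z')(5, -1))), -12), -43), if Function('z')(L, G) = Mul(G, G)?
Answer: 1247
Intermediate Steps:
Function('z')(L, G) = Pow(G, 2)
Mul(Add(Add(-16, Mul(-1, Function('z')(5, -1))), -12), -43) = Mul(Add(Add(-16, Mul(-1, Pow(-1, 2))), -12), -43) = Mul(Add(Add(-16, Mul(-1, 1)), -12), -43) = Mul(Add(Add(-16, -1), -12), -43) = Mul(Add(-17, -12), -43) = Mul(-29, -43) = 1247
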